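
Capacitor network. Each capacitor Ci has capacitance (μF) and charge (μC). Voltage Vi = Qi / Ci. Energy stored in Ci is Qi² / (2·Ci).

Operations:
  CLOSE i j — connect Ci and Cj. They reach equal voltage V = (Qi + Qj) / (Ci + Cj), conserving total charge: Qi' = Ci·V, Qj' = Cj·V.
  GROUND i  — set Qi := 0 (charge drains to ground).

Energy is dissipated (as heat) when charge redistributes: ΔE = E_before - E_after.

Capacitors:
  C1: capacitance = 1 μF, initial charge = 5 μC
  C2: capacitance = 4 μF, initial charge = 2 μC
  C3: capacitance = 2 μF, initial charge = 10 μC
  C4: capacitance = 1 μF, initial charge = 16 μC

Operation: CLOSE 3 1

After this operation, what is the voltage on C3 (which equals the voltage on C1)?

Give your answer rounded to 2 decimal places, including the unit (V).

Initial: C1(1μF, Q=5μC, V=5.00V), C2(4μF, Q=2μC, V=0.50V), C3(2μF, Q=10μC, V=5.00V), C4(1μF, Q=16μC, V=16.00V)
Op 1: CLOSE 3-1: Q_total=15.00, C_total=3.00, V=5.00; Q3=10.00, Q1=5.00; dissipated=0.000

Answer: 5.00 V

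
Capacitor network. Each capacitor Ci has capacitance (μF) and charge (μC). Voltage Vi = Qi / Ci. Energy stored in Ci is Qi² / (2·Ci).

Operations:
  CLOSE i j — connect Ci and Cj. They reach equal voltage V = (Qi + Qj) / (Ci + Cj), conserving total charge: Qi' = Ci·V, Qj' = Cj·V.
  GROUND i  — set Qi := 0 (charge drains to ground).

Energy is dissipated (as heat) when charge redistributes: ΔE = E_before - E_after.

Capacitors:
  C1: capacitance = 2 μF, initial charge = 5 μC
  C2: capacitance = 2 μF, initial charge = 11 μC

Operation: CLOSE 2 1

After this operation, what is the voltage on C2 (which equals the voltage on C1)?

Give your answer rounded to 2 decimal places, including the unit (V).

Initial: C1(2μF, Q=5μC, V=2.50V), C2(2μF, Q=11μC, V=5.50V)
Op 1: CLOSE 2-1: Q_total=16.00, C_total=4.00, V=4.00; Q2=8.00, Q1=8.00; dissipated=4.500

Answer: 4.00 V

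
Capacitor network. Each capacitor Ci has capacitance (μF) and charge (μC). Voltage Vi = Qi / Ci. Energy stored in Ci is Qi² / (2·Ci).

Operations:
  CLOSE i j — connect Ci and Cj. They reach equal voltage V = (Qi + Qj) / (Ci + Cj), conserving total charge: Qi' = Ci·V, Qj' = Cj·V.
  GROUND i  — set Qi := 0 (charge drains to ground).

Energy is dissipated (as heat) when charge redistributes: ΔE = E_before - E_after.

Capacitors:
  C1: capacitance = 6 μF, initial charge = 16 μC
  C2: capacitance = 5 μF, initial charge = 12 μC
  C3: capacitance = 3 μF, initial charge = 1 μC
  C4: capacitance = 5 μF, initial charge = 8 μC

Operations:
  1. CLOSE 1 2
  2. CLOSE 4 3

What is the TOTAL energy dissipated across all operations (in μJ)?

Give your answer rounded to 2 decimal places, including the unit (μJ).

Answer: 1.60 μJ

Derivation:
Initial: C1(6μF, Q=16μC, V=2.67V), C2(5μF, Q=12μC, V=2.40V), C3(3μF, Q=1μC, V=0.33V), C4(5μF, Q=8μC, V=1.60V)
Op 1: CLOSE 1-2: Q_total=28.00, C_total=11.00, V=2.55; Q1=15.27, Q2=12.73; dissipated=0.097
Op 2: CLOSE 4-3: Q_total=9.00, C_total=8.00, V=1.12; Q4=5.62, Q3=3.38; dissipated=1.504
Total dissipated: 1.601 μJ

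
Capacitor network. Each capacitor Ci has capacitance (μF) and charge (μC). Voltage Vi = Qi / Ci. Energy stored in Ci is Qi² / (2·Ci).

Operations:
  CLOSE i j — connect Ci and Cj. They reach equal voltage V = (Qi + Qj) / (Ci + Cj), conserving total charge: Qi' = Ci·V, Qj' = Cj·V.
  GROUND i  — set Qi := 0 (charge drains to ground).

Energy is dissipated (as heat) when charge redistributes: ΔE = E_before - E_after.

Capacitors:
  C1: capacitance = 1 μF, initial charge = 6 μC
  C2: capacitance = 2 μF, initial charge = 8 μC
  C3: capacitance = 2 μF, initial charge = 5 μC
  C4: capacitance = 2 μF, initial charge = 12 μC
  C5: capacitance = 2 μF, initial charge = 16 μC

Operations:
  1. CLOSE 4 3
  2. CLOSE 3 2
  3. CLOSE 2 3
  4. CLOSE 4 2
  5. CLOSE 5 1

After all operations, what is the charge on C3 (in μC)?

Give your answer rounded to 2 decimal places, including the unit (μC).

Initial: C1(1μF, Q=6μC, V=6.00V), C2(2μF, Q=8μC, V=4.00V), C3(2μF, Q=5μC, V=2.50V), C4(2μF, Q=12μC, V=6.00V), C5(2μF, Q=16μC, V=8.00V)
Op 1: CLOSE 4-3: Q_total=17.00, C_total=4.00, V=4.25; Q4=8.50, Q3=8.50; dissipated=6.125
Op 2: CLOSE 3-2: Q_total=16.50, C_total=4.00, V=4.12; Q3=8.25, Q2=8.25; dissipated=0.031
Op 3: CLOSE 2-3: Q_total=16.50, C_total=4.00, V=4.12; Q2=8.25, Q3=8.25; dissipated=0.000
Op 4: CLOSE 4-2: Q_total=16.75, C_total=4.00, V=4.19; Q4=8.38, Q2=8.38; dissipated=0.008
Op 5: CLOSE 5-1: Q_total=22.00, C_total=3.00, V=7.33; Q5=14.67, Q1=7.33; dissipated=1.333
Final charges: Q1=7.33, Q2=8.38, Q3=8.25, Q4=8.38, Q5=14.67

Answer: 8.25 μC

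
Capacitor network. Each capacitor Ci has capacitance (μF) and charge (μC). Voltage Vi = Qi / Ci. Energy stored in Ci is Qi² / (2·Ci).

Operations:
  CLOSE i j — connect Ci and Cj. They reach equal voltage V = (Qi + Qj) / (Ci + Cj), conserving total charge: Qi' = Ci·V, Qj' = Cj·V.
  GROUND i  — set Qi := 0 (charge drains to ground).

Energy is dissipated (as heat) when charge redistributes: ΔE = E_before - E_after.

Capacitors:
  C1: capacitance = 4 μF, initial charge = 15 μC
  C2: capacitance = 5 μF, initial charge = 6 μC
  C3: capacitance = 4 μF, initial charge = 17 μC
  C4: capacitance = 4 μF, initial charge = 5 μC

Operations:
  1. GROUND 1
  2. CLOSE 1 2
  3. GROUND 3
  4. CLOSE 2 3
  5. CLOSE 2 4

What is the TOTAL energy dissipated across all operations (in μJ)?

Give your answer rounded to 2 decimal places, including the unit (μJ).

Answer: 67.20 μJ

Derivation:
Initial: C1(4μF, Q=15μC, V=3.75V), C2(5μF, Q=6μC, V=1.20V), C3(4μF, Q=17μC, V=4.25V), C4(4μF, Q=5μC, V=1.25V)
Op 1: GROUND 1: Q1=0; energy lost=28.125
Op 2: CLOSE 1-2: Q_total=6.00, C_total=9.00, V=0.67; Q1=2.67, Q2=3.33; dissipated=1.600
Op 3: GROUND 3: Q3=0; energy lost=36.125
Op 4: CLOSE 2-3: Q_total=3.33, C_total=9.00, V=0.37; Q2=1.85, Q3=1.48; dissipated=0.494
Op 5: CLOSE 2-4: Q_total=6.85, C_total=9.00, V=0.76; Q2=3.81, Q4=3.05; dissipated=0.860
Total dissipated: 67.204 μJ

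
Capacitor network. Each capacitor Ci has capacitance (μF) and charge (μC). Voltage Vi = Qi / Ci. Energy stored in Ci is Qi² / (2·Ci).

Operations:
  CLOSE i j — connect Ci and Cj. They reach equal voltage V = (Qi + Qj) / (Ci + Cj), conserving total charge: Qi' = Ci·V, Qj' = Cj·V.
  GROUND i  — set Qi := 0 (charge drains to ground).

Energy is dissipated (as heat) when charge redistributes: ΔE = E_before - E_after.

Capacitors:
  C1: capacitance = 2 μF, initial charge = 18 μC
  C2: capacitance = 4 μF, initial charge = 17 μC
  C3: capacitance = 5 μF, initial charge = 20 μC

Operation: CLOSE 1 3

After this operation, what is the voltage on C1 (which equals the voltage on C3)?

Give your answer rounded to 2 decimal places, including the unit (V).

Initial: C1(2μF, Q=18μC, V=9.00V), C2(4μF, Q=17μC, V=4.25V), C3(5μF, Q=20μC, V=4.00V)
Op 1: CLOSE 1-3: Q_total=38.00, C_total=7.00, V=5.43; Q1=10.86, Q3=27.14; dissipated=17.857

Answer: 5.43 V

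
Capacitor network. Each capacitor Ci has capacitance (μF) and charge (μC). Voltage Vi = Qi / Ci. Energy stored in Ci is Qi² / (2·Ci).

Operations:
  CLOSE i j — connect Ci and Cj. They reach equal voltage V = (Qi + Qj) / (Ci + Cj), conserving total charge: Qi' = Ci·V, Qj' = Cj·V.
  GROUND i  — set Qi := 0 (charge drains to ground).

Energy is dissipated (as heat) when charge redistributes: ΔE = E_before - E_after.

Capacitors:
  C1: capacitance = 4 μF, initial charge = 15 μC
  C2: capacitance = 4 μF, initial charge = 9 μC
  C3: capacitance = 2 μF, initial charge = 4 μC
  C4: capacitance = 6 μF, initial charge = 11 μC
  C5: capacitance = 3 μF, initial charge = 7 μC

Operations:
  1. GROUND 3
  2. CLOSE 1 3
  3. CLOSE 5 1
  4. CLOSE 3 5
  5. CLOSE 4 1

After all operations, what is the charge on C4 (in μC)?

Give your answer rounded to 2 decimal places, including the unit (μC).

Answer: 12.43 μC

Derivation:
Initial: C1(4μF, Q=15μC, V=3.75V), C2(4μF, Q=9μC, V=2.25V), C3(2μF, Q=4μC, V=2.00V), C4(6μF, Q=11μC, V=1.83V), C5(3μF, Q=7μC, V=2.33V)
Op 1: GROUND 3: Q3=0; energy lost=4.000
Op 2: CLOSE 1-3: Q_total=15.00, C_total=6.00, V=2.50; Q1=10.00, Q3=5.00; dissipated=9.375
Op 3: CLOSE 5-1: Q_total=17.00, C_total=7.00, V=2.43; Q5=7.29, Q1=9.71; dissipated=0.024
Op 4: CLOSE 3-5: Q_total=12.29, C_total=5.00, V=2.46; Q3=4.91, Q5=7.37; dissipated=0.003
Op 5: CLOSE 4-1: Q_total=20.71, C_total=10.00, V=2.07; Q4=12.43, Q1=8.29; dissipated=0.425
Final charges: Q1=8.29, Q2=9.00, Q3=4.91, Q4=12.43, Q5=7.37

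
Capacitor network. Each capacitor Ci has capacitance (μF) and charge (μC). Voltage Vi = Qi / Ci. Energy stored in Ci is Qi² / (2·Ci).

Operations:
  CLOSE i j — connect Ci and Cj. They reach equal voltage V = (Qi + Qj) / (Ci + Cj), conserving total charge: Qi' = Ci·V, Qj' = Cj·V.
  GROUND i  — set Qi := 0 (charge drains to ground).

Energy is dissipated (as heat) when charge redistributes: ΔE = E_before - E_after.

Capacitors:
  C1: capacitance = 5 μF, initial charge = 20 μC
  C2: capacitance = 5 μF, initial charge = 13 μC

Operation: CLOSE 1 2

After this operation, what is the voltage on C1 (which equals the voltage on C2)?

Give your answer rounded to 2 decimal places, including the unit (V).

Initial: C1(5μF, Q=20μC, V=4.00V), C2(5μF, Q=13μC, V=2.60V)
Op 1: CLOSE 1-2: Q_total=33.00, C_total=10.00, V=3.30; Q1=16.50, Q2=16.50; dissipated=2.450

Answer: 3.30 V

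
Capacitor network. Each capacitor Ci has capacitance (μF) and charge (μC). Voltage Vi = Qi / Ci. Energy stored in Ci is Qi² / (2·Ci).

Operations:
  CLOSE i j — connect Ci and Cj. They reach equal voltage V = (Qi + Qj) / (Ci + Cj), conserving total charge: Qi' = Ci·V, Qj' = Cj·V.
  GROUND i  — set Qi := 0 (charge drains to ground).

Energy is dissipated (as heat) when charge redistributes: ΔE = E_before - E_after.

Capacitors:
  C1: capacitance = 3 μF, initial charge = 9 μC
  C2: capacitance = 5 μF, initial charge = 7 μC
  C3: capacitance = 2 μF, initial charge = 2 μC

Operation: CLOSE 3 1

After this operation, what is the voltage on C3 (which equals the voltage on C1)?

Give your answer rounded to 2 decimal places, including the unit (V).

Initial: C1(3μF, Q=9μC, V=3.00V), C2(5μF, Q=7μC, V=1.40V), C3(2μF, Q=2μC, V=1.00V)
Op 1: CLOSE 3-1: Q_total=11.00, C_total=5.00, V=2.20; Q3=4.40, Q1=6.60; dissipated=2.400

Answer: 2.20 V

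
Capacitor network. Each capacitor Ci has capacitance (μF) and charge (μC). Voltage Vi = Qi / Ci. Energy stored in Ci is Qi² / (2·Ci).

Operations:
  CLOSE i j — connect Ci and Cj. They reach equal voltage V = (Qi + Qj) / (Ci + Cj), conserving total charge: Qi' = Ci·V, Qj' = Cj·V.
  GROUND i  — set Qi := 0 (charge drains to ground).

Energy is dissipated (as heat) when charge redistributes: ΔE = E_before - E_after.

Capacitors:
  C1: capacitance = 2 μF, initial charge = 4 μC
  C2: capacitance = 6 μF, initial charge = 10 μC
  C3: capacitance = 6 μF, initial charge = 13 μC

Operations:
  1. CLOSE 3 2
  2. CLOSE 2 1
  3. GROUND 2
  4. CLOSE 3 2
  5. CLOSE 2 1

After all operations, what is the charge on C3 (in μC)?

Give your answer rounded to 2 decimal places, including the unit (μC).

Initial: C1(2μF, Q=4μC, V=2.00V), C2(6μF, Q=10μC, V=1.67V), C3(6μF, Q=13μC, V=2.17V)
Op 1: CLOSE 3-2: Q_total=23.00, C_total=12.00, V=1.92; Q3=11.50, Q2=11.50; dissipated=0.375
Op 2: CLOSE 2-1: Q_total=15.50, C_total=8.00, V=1.94; Q2=11.62, Q1=3.88; dissipated=0.005
Op 3: GROUND 2: Q2=0; energy lost=11.262
Op 4: CLOSE 3-2: Q_total=11.50, C_total=12.00, V=0.96; Q3=5.75, Q2=5.75; dissipated=5.510
Op 5: CLOSE 2-1: Q_total=9.62, C_total=8.00, V=1.20; Q2=7.22, Q1=2.41; dissipated=0.719
Final charges: Q1=2.41, Q2=7.22, Q3=5.75

Answer: 5.75 μC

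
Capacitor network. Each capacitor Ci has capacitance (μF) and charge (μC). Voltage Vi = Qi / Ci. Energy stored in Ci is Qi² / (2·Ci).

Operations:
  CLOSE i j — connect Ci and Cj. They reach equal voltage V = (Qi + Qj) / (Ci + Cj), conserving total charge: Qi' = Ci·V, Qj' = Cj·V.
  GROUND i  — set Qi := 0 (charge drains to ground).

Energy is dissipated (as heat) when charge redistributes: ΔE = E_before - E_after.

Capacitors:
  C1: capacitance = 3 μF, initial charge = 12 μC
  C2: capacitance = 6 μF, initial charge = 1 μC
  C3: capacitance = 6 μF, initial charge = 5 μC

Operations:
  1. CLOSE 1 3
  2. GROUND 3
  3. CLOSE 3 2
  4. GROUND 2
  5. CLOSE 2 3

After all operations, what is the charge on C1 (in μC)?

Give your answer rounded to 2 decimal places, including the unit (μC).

Answer: 5.67 μC

Derivation:
Initial: C1(3μF, Q=12μC, V=4.00V), C2(6μF, Q=1μC, V=0.17V), C3(6μF, Q=5μC, V=0.83V)
Op 1: CLOSE 1-3: Q_total=17.00, C_total=9.00, V=1.89; Q1=5.67, Q3=11.33; dissipated=10.028
Op 2: GROUND 3: Q3=0; energy lost=10.704
Op 3: CLOSE 3-2: Q_total=1.00, C_total=12.00, V=0.08; Q3=0.50, Q2=0.50; dissipated=0.042
Op 4: GROUND 2: Q2=0; energy lost=0.021
Op 5: CLOSE 2-3: Q_total=0.50, C_total=12.00, V=0.04; Q2=0.25, Q3=0.25; dissipated=0.010
Final charges: Q1=5.67, Q2=0.25, Q3=0.25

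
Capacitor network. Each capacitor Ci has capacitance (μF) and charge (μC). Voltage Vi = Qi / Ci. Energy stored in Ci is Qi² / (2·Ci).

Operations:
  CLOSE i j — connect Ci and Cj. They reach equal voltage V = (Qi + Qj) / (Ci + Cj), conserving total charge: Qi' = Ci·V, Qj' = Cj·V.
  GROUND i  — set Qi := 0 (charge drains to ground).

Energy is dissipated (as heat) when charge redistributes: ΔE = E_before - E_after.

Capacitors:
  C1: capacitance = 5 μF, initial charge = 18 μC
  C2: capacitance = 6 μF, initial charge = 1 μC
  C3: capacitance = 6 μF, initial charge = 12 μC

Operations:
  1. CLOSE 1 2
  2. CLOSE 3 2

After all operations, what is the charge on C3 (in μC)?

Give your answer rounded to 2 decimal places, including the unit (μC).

Answer: 11.18 μC

Derivation:
Initial: C1(5μF, Q=18μC, V=3.60V), C2(6μF, Q=1μC, V=0.17V), C3(6μF, Q=12μC, V=2.00V)
Op 1: CLOSE 1-2: Q_total=19.00, C_total=11.00, V=1.73; Q1=8.64, Q2=10.36; dissipated=16.074
Op 2: CLOSE 3-2: Q_total=22.36, C_total=12.00, V=1.86; Q3=11.18, Q2=11.18; dissipated=0.112
Final charges: Q1=8.64, Q2=11.18, Q3=11.18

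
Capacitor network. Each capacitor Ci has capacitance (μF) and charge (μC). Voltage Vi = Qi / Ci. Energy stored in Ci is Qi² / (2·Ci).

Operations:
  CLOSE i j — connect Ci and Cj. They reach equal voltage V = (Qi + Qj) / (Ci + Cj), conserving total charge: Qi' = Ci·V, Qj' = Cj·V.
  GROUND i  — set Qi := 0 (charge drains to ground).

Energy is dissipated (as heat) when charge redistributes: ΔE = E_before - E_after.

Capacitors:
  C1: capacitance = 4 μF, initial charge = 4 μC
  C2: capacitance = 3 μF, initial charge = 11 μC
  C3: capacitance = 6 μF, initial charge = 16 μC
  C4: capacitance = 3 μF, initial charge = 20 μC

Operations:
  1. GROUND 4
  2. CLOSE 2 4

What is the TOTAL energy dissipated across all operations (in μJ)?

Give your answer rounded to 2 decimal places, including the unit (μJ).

Answer: 76.75 μJ

Derivation:
Initial: C1(4μF, Q=4μC, V=1.00V), C2(3μF, Q=11μC, V=3.67V), C3(6μF, Q=16μC, V=2.67V), C4(3μF, Q=20μC, V=6.67V)
Op 1: GROUND 4: Q4=0; energy lost=66.667
Op 2: CLOSE 2-4: Q_total=11.00, C_total=6.00, V=1.83; Q2=5.50, Q4=5.50; dissipated=10.083
Total dissipated: 76.750 μJ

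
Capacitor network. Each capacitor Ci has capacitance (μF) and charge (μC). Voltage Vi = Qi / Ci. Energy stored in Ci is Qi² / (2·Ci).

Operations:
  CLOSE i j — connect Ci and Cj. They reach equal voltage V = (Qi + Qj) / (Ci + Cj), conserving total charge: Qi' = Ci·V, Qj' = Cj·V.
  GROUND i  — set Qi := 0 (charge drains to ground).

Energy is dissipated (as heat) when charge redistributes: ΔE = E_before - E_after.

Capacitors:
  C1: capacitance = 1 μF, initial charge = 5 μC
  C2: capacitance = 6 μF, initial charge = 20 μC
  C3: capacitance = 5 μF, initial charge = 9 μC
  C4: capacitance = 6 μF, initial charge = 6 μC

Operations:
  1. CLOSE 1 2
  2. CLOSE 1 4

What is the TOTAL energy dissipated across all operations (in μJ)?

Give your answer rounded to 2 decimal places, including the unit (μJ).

Answer: 4.02 μJ

Derivation:
Initial: C1(1μF, Q=5μC, V=5.00V), C2(6μF, Q=20μC, V=3.33V), C3(5μF, Q=9μC, V=1.80V), C4(6μF, Q=6μC, V=1.00V)
Op 1: CLOSE 1-2: Q_total=25.00, C_total=7.00, V=3.57; Q1=3.57, Q2=21.43; dissipated=1.190
Op 2: CLOSE 1-4: Q_total=9.57, C_total=7.00, V=1.37; Q1=1.37, Q4=8.20; dissipated=2.834
Total dissipated: 4.024 μJ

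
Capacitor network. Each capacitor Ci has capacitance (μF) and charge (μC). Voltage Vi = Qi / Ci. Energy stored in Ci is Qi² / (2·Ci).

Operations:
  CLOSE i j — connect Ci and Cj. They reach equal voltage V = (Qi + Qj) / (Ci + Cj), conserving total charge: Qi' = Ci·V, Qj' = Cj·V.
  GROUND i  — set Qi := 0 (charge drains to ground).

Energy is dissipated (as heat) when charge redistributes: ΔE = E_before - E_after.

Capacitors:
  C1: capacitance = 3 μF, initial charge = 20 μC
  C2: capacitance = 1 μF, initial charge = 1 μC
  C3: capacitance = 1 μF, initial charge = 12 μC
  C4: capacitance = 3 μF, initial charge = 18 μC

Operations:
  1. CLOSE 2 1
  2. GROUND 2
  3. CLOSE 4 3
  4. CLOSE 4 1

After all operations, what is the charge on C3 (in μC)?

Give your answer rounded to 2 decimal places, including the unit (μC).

Answer: 7.50 μC

Derivation:
Initial: C1(3μF, Q=20μC, V=6.67V), C2(1μF, Q=1μC, V=1.00V), C3(1μF, Q=12μC, V=12.00V), C4(3μF, Q=18μC, V=6.00V)
Op 1: CLOSE 2-1: Q_total=21.00, C_total=4.00, V=5.25; Q2=5.25, Q1=15.75; dissipated=12.042
Op 2: GROUND 2: Q2=0; energy lost=13.781
Op 3: CLOSE 4-3: Q_total=30.00, C_total=4.00, V=7.50; Q4=22.50, Q3=7.50; dissipated=13.500
Op 4: CLOSE 4-1: Q_total=38.25, C_total=6.00, V=6.38; Q4=19.12, Q1=19.12; dissipated=3.797
Final charges: Q1=19.12, Q2=0.00, Q3=7.50, Q4=19.12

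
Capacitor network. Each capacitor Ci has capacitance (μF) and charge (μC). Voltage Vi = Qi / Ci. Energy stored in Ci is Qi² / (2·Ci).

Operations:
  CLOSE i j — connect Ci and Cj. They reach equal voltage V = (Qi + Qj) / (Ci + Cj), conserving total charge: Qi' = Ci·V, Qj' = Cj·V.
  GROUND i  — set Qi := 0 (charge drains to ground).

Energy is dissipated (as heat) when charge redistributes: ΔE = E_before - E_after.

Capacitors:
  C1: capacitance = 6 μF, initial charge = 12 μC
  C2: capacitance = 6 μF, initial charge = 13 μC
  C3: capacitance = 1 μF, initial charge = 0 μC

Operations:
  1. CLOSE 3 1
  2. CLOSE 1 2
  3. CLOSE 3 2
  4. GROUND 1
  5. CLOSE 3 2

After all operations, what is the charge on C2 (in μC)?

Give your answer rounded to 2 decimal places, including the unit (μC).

Initial: C1(6μF, Q=12μC, V=2.00V), C2(6μF, Q=13μC, V=2.17V), C3(1μF, Q=0μC, V=0.00V)
Op 1: CLOSE 3-1: Q_total=12.00, C_total=7.00, V=1.71; Q3=1.71, Q1=10.29; dissipated=1.714
Op 2: CLOSE 1-2: Q_total=23.29, C_total=12.00, V=1.94; Q1=11.64, Q2=11.64; dissipated=0.307
Op 3: CLOSE 3-2: Q_total=13.36, C_total=7.00, V=1.91; Q3=1.91, Q2=11.45; dissipated=0.022
Op 4: GROUND 1: Q1=0; energy lost=11.296
Op 5: CLOSE 3-2: Q_total=13.36, C_total=7.00, V=1.91; Q3=1.91, Q2=11.45; dissipated=0.000
Final charges: Q1=0.00, Q2=11.45, Q3=1.91

Answer: 11.45 μC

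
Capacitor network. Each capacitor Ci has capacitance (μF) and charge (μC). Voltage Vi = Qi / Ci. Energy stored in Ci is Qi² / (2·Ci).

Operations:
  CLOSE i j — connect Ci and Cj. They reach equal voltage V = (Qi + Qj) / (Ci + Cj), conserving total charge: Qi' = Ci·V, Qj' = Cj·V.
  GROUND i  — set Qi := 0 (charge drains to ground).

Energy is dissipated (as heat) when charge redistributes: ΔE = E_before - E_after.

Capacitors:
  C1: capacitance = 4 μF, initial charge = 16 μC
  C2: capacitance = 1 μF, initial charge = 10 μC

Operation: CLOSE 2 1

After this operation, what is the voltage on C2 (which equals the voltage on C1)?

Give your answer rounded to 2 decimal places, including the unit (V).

Initial: C1(4μF, Q=16μC, V=4.00V), C2(1μF, Q=10μC, V=10.00V)
Op 1: CLOSE 2-1: Q_total=26.00, C_total=5.00, V=5.20; Q2=5.20, Q1=20.80; dissipated=14.400

Answer: 5.20 V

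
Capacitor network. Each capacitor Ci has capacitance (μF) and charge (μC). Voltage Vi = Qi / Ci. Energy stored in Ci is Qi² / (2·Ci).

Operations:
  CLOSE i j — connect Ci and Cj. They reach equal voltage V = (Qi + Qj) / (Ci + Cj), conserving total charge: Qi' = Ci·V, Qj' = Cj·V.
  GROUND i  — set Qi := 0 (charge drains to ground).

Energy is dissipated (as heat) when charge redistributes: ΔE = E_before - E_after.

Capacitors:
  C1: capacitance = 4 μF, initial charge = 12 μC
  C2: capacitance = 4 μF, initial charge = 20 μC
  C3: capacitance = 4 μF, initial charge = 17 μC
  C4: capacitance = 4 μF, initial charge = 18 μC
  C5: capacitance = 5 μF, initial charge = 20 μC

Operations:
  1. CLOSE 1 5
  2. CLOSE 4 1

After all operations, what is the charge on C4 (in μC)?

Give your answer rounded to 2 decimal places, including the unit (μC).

Answer: 16.11 μC

Derivation:
Initial: C1(4μF, Q=12μC, V=3.00V), C2(4μF, Q=20μC, V=5.00V), C3(4μF, Q=17μC, V=4.25V), C4(4μF, Q=18μC, V=4.50V), C5(5μF, Q=20μC, V=4.00V)
Op 1: CLOSE 1-5: Q_total=32.00, C_total=9.00, V=3.56; Q1=14.22, Q5=17.78; dissipated=1.111
Op 2: CLOSE 4-1: Q_total=32.22, C_total=8.00, V=4.03; Q4=16.11, Q1=16.11; dissipated=0.892
Final charges: Q1=16.11, Q2=20.00, Q3=17.00, Q4=16.11, Q5=17.78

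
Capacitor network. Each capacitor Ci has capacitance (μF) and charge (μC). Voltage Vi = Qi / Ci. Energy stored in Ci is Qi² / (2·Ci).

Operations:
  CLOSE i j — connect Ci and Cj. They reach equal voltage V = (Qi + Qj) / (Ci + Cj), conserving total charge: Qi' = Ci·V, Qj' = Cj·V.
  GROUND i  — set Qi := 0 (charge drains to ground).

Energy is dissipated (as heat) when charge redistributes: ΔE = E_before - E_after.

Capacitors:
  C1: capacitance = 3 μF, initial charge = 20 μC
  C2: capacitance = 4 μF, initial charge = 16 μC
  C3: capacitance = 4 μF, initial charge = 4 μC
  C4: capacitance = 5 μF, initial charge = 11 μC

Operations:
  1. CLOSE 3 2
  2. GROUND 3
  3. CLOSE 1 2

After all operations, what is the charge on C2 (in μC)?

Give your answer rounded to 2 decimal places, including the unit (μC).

Answer: 17.14 μC

Derivation:
Initial: C1(3μF, Q=20μC, V=6.67V), C2(4μF, Q=16μC, V=4.00V), C3(4μF, Q=4μC, V=1.00V), C4(5μF, Q=11μC, V=2.20V)
Op 1: CLOSE 3-2: Q_total=20.00, C_total=8.00, V=2.50; Q3=10.00, Q2=10.00; dissipated=9.000
Op 2: GROUND 3: Q3=0; energy lost=12.500
Op 3: CLOSE 1-2: Q_total=30.00, C_total=7.00, V=4.29; Q1=12.86, Q2=17.14; dissipated=14.881
Final charges: Q1=12.86, Q2=17.14, Q3=0.00, Q4=11.00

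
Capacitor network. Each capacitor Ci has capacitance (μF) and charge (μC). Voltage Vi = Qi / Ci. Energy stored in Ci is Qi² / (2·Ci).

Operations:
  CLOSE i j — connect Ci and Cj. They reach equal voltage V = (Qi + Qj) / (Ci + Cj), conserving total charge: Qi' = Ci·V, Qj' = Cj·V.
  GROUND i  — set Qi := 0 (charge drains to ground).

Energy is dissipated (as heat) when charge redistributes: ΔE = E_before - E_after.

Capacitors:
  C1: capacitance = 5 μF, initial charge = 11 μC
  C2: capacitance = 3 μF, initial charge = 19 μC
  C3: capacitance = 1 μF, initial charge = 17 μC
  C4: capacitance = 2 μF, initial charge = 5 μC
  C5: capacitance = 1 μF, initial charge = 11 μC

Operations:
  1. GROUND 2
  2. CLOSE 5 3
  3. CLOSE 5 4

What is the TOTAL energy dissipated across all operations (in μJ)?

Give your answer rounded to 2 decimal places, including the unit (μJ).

Initial: C1(5μF, Q=11μC, V=2.20V), C2(3μF, Q=19μC, V=6.33V), C3(1μF, Q=17μC, V=17.00V), C4(2μF, Q=5μC, V=2.50V), C5(1μF, Q=11μC, V=11.00V)
Op 1: GROUND 2: Q2=0; energy lost=60.167
Op 2: CLOSE 5-3: Q_total=28.00, C_total=2.00, V=14.00; Q5=14.00, Q3=14.00; dissipated=9.000
Op 3: CLOSE 5-4: Q_total=19.00, C_total=3.00, V=6.33; Q5=6.33, Q4=12.67; dissipated=44.083
Total dissipated: 113.250 μJ

Answer: 113.25 μJ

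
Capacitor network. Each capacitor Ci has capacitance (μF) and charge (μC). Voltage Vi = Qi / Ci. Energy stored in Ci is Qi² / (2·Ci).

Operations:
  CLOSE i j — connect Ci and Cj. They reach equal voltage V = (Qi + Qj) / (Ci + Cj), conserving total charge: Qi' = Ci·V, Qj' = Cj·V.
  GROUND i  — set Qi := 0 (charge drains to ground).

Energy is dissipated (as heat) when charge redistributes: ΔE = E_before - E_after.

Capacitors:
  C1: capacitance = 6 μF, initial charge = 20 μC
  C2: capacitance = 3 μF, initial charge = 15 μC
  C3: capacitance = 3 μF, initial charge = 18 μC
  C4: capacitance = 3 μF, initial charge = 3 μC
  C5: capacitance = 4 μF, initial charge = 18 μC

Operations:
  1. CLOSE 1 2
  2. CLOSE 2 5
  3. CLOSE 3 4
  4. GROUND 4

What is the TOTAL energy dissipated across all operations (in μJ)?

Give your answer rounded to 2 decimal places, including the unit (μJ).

Answer: 40.22 μJ

Derivation:
Initial: C1(6μF, Q=20μC, V=3.33V), C2(3μF, Q=15μC, V=5.00V), C3(3μF, Q=18μC, V=6.00V), C4(3μF, Q=3μC, V=1.00V), C5(4μF, Q=18μC, V=4.50V)
Op 1: CLOSE 1-2: Q_total=35.00, C_total=9.00, V=3.89; Q1=23.33, Q2=11.67; dissipated=2.778
Op 2: CLOSE 2-5: Q_total=29.67, C_total=7.00, V=4.24; Q2=12.71, Q5=16.95; dissipated=0.320
Op 3: CLOSE 3-4: Q_total=21.00, C_total=6.00, V=3.50; Q3=10.50, Q4=10.50; dissipated=18.750
Op 4: GROUND 4: Q4=0; energy lost=18.375
Total dissipated: 40.223 μJ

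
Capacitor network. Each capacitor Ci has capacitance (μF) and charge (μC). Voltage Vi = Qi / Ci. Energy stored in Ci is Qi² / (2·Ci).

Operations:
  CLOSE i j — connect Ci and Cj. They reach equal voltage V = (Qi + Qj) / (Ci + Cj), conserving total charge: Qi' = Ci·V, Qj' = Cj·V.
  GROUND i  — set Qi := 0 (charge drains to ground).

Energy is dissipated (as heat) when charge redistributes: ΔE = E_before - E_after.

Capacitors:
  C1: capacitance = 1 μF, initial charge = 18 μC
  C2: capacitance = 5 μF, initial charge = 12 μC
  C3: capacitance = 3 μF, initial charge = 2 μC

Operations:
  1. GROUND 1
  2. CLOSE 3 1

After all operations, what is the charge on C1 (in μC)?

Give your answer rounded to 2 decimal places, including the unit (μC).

Answer: 0.50 μC

Derivation:
Initial: C1(1μF, Q=18μC, V=18.00V), C2(5μF, Q=12μC, V=2.40V), C3(3μF, Q=2μC, V=0.67V)
Op 1: GROUND 1: Q1=0; energy lost=162.000
Op 2: CLOSE 3-1: Q_total=2.00, C_total=4.00, V=0.50; Q3=1.50, Q1=0.50; dissipated=0.167
Final charges: Q1=0.50, Q2=12.00, Q3=1.50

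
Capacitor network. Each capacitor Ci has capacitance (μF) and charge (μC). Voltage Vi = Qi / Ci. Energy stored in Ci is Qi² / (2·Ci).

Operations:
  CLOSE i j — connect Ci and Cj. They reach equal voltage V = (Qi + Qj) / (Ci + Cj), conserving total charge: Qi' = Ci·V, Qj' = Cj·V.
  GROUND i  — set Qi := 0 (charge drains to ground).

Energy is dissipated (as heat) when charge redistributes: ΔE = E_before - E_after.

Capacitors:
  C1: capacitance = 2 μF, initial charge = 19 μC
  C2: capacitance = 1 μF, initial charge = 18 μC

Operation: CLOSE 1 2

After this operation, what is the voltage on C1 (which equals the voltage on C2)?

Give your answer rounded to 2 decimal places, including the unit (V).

Initial: C1(2μF, Q=19μC, V=9.50V), C2(1μF, Q=18μC, V=18.00V)
Op 1: CLOSE 1-2: Q_total=37.00, C_total=3.00, V=12.33; Q1=24.67, Q2=12.33; dissipated=24.083

Answer: 12.33 V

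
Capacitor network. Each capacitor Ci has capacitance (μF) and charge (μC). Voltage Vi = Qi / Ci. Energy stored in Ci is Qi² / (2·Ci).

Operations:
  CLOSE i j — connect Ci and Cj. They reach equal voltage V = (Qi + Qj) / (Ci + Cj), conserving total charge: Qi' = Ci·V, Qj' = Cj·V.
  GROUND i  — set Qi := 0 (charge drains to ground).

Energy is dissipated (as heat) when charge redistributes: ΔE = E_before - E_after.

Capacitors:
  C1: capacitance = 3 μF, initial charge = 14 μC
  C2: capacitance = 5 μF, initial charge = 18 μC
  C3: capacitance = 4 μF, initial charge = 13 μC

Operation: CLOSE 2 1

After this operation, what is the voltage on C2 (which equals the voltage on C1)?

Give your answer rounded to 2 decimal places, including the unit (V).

Answer: 4.00 V

Derivation:
Initial: C1(3μF, Q=14μC, V=4.67V), C2(5μF, Q=18μC, V=3.60V), C3(4μF, Q=13μC, V=3.25V)
Op 1: CLOSE 2-1: Q_total=32.00, C_total=8.00, V=4.00; Q2=20.00, Q1=12.00; dissipated=1.067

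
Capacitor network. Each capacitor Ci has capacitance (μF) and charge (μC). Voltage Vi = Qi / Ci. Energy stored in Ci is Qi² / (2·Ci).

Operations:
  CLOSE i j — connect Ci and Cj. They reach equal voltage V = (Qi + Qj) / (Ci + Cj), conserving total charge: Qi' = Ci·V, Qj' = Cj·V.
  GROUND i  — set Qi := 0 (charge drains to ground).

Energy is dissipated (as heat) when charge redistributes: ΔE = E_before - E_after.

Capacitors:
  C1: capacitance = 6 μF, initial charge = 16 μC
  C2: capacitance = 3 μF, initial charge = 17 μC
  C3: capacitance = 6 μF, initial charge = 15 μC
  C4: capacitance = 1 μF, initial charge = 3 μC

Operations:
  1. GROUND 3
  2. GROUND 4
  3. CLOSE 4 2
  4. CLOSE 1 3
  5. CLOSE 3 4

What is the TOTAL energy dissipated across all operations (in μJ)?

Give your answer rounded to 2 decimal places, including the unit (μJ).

Answer: 49.60 μJ

Derivation:
Initial: C1(6μF, Q=16μC, V=2.67V), C2(3μF, Q=17μC, V=5.67V), C3(6μF, Q=15μC, V=2.50V), C4(1μF, Q=3μC, V=3.00V)
Op 1: GROUND 3: Q3=0; energy lost=18.750
Op 2: GROUND 4: Q4=0; energy lost=4.500
Op 3: CLOSE 4-2: Q_total=17.00, C_total=4.00, V=4.25; Q4=4.25, Q2=12.75; dissipated=12.042
Op 4: CLOSE 1-3: Q_total=16.00, C_total=12.00, V=1.33; Q1=8.00, Q3=8.00; dissipated=10.667
Op 5: CLOSE 3-4: Q_total=12.25, C_total=7.00, V=1.75; Q3=10.50, Q4=1.75; dissipated=3.646
Total dissipated: 49.604 μJ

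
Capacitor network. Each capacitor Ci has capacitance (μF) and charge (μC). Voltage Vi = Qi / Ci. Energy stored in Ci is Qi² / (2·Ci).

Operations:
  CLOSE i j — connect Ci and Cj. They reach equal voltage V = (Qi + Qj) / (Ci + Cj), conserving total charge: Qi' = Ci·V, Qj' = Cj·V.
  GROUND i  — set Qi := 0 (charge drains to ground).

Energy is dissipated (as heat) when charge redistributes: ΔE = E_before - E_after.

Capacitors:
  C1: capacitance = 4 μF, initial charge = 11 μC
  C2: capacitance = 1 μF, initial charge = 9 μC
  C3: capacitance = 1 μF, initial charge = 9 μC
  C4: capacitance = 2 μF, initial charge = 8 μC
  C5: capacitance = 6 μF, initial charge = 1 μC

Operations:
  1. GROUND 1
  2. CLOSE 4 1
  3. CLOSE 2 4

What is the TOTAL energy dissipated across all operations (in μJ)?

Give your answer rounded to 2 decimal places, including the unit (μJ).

Answer: 45.38 μJ

Derivation:
Initial: C1(4μF, Q=11μC, V=2.75V), C2(1μF, Q=9μC, V=9.00V), C3(1μF, Q=9μC, V=9.00V), C4(2μF, Q=8μC, V=4.00V), C5(6μF, Q=1μC, V=0.17V)
Op 1: GROUND 1: Q1=0; energy lost=15.125
Op 2: CLOSE 4-1: Q_total=8.00, C_total=6.00, V=1.33; Q4=2.67, Q1=5.33; dissipated=10.667
Op 3: CLOSE 2-4: Q_total=11.67, C_total=3.00, V=3.89; Q2=3.89, Q4=7.78; dissipated=19.593
Total dissipated: 45.384 μJ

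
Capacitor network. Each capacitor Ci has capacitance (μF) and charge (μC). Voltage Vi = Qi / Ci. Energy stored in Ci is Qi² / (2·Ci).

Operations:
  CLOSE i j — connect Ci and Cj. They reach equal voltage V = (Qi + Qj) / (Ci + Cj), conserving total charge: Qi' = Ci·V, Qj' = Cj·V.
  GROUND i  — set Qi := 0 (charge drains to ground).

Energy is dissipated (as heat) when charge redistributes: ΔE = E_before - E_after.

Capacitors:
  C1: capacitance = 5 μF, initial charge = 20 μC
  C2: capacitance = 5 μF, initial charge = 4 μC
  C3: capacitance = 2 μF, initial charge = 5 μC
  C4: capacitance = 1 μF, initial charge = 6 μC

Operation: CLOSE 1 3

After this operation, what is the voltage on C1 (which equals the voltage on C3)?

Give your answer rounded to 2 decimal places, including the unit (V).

Initial: C1(5μF, Q=20μC, V=4.00V), C2(5μF, Q=4μC, V=0.80V), C3(2μF, Q=5μC, V=2.50V), C4(1μF, Q=6μC, V=6.00V)
Op 1: CLOSE 1-3: Q_total=25.00, C_total=7.00, V=3.57; Q1=17.86, Q3=7.14; dissipated=1.607

Answer: 3.57 V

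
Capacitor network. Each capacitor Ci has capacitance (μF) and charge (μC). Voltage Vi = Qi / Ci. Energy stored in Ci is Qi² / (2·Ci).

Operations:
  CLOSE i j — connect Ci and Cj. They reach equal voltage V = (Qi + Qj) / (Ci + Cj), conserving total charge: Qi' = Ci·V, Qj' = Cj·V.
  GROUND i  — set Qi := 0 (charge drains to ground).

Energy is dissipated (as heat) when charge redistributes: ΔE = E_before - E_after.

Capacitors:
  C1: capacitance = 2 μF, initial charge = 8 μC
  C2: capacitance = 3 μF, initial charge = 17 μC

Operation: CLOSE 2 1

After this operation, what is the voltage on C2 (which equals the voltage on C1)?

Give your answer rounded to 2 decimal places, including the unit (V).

Answer: 5.00 V

Derivation:
Initial: C1(2μF, Q=8μC, V=4.00V), C2(3μF, Q=17μC, V=5.67V)
Op 1: CLOSE 2-1: Q_total=25.00, C_total=5.00, V=5.00; Q2=15.00, Q1=10.00; dissipated=1.667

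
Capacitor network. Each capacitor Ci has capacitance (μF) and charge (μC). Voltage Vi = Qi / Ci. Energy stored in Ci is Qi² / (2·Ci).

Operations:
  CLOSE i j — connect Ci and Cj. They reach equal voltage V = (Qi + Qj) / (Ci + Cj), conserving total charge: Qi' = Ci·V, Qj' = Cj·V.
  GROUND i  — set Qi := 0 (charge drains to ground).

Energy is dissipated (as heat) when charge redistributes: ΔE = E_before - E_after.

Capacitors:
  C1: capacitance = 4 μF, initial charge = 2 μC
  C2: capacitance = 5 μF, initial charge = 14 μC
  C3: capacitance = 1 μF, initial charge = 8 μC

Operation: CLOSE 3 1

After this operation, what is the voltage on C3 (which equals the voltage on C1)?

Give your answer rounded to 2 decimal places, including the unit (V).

Initial: C1(4μF, Q=2μC, V=0.50V), C2(5μF, Q=14μC, V=2.80V), C3(1μF, Q=8μC, V=8.00V)
Op 1: CLOSE 3-1: Q_total=10.00, C_total=5.00, V=2.00; Q3=2.00, Q1=8.00; dissipated=22.500

Answer: 2.00 V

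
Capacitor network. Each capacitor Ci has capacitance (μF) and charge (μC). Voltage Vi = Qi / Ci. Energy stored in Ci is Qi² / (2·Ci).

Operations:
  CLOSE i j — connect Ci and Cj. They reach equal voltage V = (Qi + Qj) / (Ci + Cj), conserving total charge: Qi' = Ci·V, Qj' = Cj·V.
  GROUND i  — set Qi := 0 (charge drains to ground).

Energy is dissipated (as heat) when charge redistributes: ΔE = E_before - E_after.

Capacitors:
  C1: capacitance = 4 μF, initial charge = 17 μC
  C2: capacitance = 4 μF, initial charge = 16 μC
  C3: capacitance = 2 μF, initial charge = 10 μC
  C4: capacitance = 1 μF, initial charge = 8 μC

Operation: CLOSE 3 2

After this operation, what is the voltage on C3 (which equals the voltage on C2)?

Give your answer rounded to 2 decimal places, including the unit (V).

Answer: 4.33 V

Derivation:
Initial: C1(4μF, Q=17μC, V=4.25V), C2(4μF, Q=16μC, V=4.00V), C3(2μF, Q=10μC, V=5.00V), C4(1μF, Q=8μC, V=8.00V)
Op 1: CLOSE 3-2: Q_total=26.00, C_total=6.00, V=4.33; Q3=8.67, Q2=17.33; dissipated=0.667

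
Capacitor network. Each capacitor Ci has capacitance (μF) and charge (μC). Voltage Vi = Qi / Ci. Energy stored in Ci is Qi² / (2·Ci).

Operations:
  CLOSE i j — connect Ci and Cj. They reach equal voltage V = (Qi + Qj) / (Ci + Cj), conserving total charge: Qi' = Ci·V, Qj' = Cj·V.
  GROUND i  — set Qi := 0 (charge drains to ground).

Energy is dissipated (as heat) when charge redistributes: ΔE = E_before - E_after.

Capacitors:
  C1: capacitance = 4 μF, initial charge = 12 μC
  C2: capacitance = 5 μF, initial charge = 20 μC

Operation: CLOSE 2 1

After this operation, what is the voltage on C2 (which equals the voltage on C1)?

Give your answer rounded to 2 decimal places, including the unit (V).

Initial: C1(4μF, Q=12μC, V=3.00V), C2(5μF, Q=20μC, V=4.00V)
Op 1: CLOSE 2-1: Q_total=32.00, C_total=9.00, V=3.56; Q2=17.78, Q1=14.22; dissipated=1.111

Answer: 3.56 V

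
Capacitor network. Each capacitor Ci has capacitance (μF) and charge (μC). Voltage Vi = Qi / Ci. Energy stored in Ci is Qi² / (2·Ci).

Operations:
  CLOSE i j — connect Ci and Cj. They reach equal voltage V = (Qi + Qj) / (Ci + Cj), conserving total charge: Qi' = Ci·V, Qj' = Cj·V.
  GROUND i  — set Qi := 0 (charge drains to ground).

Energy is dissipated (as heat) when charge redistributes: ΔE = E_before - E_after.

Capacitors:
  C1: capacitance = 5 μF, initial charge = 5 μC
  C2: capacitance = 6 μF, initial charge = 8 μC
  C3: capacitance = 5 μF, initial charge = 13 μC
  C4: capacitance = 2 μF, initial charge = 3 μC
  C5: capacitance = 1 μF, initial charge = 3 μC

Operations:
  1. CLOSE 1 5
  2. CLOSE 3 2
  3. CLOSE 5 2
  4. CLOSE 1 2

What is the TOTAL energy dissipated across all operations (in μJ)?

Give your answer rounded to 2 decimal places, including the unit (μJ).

Initial: C1(5μF, Q=5μC, V=1.00V), C2(6μF, Q=8μC, V=1.33V), C3(5μF, Q=13μC, V=2.60V), C4(2μF, Q=3μC, V=1.50V), C5(1μF, Q=3μC, V=3.00V)
Op 1: CLOSE 1-5: Q_total=8.00, C_total=6.00, V=1.33; Q1=6.67, Q5=1.33; dissipated=1.667
Op 2: CLOSE 3-2: Q_total=21.00, C_total=11.00, V=1.91; Q3=9.55, Q2=11.45; dissipated=2.188
Op 3: CLOSE 5-2: Q_total=12.79, C_total=7.00, V=1.83; Q5=1.83, Q2=10.96; dissipated=0.142
Op 4: CLOSE 1-2: Q_total=17.63, C_total=11.00, V=1.60; Q1=8.01, Q2=9.62; dissipated=0.332
Total dissipated: 4.329 μJ

Answer: 4.33 μJ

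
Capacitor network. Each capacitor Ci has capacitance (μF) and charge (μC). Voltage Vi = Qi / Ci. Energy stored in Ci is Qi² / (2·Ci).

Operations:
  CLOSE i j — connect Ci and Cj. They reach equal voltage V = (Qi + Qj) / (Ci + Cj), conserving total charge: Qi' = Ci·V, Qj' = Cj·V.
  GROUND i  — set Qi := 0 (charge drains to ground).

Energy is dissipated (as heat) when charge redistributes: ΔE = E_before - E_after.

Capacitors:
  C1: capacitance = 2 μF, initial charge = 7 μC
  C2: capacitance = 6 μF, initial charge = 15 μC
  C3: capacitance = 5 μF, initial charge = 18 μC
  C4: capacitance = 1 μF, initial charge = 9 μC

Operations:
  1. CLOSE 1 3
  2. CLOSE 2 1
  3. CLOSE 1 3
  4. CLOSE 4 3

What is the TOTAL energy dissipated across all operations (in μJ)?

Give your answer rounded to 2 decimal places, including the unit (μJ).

Answer: 14.67 μJ

Derivation:
Initial: C1(2μF, Q=7μC, V=3.50V), C2(6μF, Q=15μC, V=2.50V), C3(5μF, Q=18μC, V=3.60V), C4(1μF, Q=9μC, V=9.00V)
Op 1: CLOSE 1-3: Q_total=25.00, C_total=7.00, V=3.57; Q1=7.14, Q3=17.86; dissipated=0.007
Op 2: CLOSE 2-1: Q_total=22.14, C_total=8.00, V=2.77; Q2=16.61, Q1=5.54; dissipated=0.861
Op 3: CLOSE 1-3: Q_total=23.39, C_total=7.00, V=3.34; Q1=6.68, Q3=16.71; dissipated=0.461
Op 4: CLOSE 4-3: Q_total=25.71, C_total=6.00, V=4.28; Q4=4.28, Q3=21.42; dissipated=13.340
Total dissipated: 14.669 μJ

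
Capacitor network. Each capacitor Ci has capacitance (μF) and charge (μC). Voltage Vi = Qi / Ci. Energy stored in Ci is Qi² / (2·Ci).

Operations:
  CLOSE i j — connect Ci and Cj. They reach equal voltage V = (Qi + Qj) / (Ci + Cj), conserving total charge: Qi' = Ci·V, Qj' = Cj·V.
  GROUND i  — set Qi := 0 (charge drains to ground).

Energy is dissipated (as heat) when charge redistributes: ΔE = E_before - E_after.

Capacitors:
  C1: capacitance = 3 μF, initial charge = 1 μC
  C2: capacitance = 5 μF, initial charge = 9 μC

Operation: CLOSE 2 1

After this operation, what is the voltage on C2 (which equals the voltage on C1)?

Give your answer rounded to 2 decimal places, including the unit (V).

Answer: 1.25 V

Derivation:
Initial: C1(3μF, Q=1μC, V=0.33V), C2(5μF, Q=9μC, V=1.80V)
Op 1: CLOSE 2-1: Q_total=10.00, C_total=8.00, V=1.25; Q2=6.25, Q1=3.75; dissipated=2.017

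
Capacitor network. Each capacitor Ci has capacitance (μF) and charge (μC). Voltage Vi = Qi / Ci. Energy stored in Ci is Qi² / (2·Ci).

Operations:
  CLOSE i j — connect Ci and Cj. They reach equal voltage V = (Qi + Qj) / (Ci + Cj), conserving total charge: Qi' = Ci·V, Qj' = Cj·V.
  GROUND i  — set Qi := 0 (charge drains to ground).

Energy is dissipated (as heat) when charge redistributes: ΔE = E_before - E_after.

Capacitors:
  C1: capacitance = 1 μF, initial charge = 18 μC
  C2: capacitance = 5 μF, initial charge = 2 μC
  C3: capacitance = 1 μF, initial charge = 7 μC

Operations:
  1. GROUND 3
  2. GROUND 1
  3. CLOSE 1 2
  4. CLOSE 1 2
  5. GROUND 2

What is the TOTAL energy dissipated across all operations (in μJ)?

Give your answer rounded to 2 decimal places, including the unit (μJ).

Answer: 186.84 μJ

Derivation:
Initial: C1(1μF, Q=18μC, V=18.00V), C2(5μF, Q=2μC, V=0.40V), C3(1μF, Q=7μC, V=7.00V)
Op 1: GROUND 3: Q3=0; energy lost=24.500
Op 2: GROUND 1: Q1=0; energy lost=162.000
Op 3: CLOSE 1-2: Q_total=2.00, C_total=6.00, V=0.33; Q1=0.33, Q2=1.67; dissipated=0.067
Op 4: CLOSE 1-2: Q_total=2.00, C_total=6.00, V=0.33; Q1=0.33, Q2=1.67; dissipated=0.000
Op 5: GROUND 2: Q2=0; energy lost=0.278
Total dissipated: 186.844 μJ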